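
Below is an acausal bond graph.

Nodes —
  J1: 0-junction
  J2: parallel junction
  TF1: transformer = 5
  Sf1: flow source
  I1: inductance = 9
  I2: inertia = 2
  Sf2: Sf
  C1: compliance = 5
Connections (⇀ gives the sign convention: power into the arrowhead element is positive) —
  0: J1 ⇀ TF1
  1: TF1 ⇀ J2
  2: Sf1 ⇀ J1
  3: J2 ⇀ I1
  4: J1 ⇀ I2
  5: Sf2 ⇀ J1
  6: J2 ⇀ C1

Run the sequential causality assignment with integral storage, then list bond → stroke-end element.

b2 stroke at Sf1  (Sf1 (Sf) sets flow on bond)
b5 stroke at Sf2  (source Sf2 imposes f)
b3 stroke at I1  (prefer integral on I1)
b4 stroke at I2  (I2 integral (f out))
b0 stroke at J1  (closing 0-jn rule on J1)
b1 stroke at TF1  (TF1 one-in-one-out from 0)
b6 stroke at J2  (only one effort-in slot at J2)

#0 stroke at J1
#1 stroke at TF1
#2 stroke at Sf1
#3 stroke at I1
#4 stroke at I2
#5 stroke at Sf2
#6 stroke at J2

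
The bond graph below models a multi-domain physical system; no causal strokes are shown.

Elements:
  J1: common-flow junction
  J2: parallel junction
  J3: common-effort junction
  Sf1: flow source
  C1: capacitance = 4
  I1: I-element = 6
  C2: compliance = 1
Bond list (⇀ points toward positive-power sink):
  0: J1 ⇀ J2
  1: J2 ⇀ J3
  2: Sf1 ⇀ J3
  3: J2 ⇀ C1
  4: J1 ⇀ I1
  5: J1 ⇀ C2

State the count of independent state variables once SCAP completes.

3  (C1, C2, I1 all integral)

β2 →Sf1  (Sf1 (Sf) sets flow on bond)
β1 →J3  (only one effort-in slot at J3)
β3 →J2  (C1 outputs effort q/C1)
β0 →J1  (common-e at J2 fixed by 3)
β4 →I1  (I1 outputs flow p/I1)
β5 →J1  (1-jn J1 has f-setter on 4)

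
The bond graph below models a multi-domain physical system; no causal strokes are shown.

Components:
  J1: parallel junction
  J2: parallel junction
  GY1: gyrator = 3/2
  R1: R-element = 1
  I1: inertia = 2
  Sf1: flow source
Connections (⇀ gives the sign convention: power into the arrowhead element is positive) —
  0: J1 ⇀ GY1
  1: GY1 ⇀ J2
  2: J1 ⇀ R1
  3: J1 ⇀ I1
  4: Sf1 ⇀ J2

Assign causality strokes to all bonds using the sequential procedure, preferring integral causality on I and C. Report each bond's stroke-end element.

b0 |J1
b1 |J2
b2 |R1
b3 |I1
b4 |Sf1

b4 stroke at Sf1  (Sf1 fixes flow; stroke at Sf1)
b1 stroke at J2  (closing 0-jn rule on J2)
b0 stroke at J1  (GY1 both-in/both-out from 1)
b2 stroke at R1  (0-jn J1 has e-setter on 0)
b3 stroke at I1  (0-jn J1 has e-setter on 0)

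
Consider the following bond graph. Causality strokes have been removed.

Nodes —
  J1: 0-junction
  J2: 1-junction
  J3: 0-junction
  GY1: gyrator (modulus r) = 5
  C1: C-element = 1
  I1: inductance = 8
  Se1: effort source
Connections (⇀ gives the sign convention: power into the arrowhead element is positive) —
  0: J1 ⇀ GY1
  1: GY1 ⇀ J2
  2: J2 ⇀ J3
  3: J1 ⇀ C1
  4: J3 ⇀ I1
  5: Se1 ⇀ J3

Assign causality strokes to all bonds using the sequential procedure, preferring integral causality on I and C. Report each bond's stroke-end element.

b0 →GY1
b1 →GY1
b2 →J2
b3 →J1
b4 →I1
b5 →J3

#5 →J3  (Se1 fixes effort; stroke away)
#2 →J2  (J3 effort already set via bond 5)
#4 →I1  (J3 effort already set via bond 5)
#1 →GY1  (J2: last free bond brings flow in)
#0 →GY1  (through GY1, causality inverts; strokes same side of GY1)
#3 →J1  (J1: last free bond brings effort in)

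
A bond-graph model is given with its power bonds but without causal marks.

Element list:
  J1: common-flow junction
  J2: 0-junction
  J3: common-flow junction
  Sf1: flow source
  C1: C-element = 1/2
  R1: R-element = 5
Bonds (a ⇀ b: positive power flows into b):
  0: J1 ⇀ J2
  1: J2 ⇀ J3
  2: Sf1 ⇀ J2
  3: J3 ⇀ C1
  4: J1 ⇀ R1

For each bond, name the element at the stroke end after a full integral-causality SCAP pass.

β0 stroke→J1
β1 stroke→J2
β2 stroke→Sf1
β3 stroke→J3
β4 stroke→R1

b2 stroke at Sf1  (Sf1 (Sf) sets flow on bond)
b3 stroke at J3  (C1: C, integral causality)
b1 stroke at J2  (J3: last free bond brings flow in)
b0 stroke at J1  (0-jn J2 has e-setter on 1)
b4 stroke at R1  (closing 1-jn rule on J1)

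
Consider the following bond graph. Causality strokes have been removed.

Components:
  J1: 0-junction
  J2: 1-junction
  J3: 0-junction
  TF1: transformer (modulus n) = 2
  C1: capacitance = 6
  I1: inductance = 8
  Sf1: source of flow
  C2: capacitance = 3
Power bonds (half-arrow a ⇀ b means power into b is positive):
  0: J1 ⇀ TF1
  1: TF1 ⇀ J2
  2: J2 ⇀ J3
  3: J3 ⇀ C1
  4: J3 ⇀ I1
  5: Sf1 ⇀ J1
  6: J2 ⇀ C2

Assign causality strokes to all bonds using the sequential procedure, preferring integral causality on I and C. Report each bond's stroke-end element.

#0 |J1
#1 |TF1
#2 |J2
#3 |J3
#4 |I1
#5 |Sf1
#6 |J2

bond 5 stroke→Sf1  (source Sf1 imposes f)
bond 0 stroke→J1  (J1: last free bond brings effort in)
bond 1 stroke→TF1  (through TF1, causality passes straight; one stroke at TF1)
bond 2 stroke→J2  (J2 flow already set via bond 1)
bond 6 stroke→J2  (J2: bond 1 brought flow, rest push out)
bond 3 stroke→J3  (prefer integral on C1)
bond 4 stroke→I1  (common-e at J3 fixed by 3)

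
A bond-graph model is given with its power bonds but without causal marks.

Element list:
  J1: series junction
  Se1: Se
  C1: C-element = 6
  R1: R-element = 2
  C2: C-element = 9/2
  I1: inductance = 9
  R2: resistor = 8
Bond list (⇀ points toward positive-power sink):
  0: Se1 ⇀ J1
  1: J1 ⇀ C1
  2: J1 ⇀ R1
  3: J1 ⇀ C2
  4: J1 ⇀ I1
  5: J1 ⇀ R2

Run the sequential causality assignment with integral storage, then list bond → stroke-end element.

#0 |J1  (Se1 (Se) sets effort on bond)
#1 |J1  (C1: C, integral causality)
#3 |J1  (C2: C, integral causality)
#4 |I1  (prefer integral on I1)
#2 |J1  (J1 flow already set via bond 4)
#5 |J1  (1-jn J1 has f-setter on 4)

b0 stroke→J1
b1 stroke→J1
b2 stroke→J1
b3 stroke→J1
b4 stroke→I1
b5 stroke→J1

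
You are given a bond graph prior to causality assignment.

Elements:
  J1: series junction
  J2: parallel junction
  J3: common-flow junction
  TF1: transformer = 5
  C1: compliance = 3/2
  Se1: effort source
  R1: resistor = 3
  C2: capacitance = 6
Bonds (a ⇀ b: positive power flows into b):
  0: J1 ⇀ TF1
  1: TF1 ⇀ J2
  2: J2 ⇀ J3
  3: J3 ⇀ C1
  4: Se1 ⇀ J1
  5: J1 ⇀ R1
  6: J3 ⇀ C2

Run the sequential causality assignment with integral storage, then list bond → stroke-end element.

bond 0 stroke at J1
bond 1 stroke at TF1
bond 2 stroke at J2
bond 3 stroke at J3
bond 4 stroke at J1
bond 5 stroke at R1
bond 6 stroke at J3

b4 |J1  (Se1 (Se) sets effort on bond)
b3 |J3  (C1: C, integral causality)
b6 |J3  (C2: C, integral causality)
b2 |J2  (only one flow-in slot at J3)
b1 |TF1  (J2 effort already set via bond 2)
b0 |J1  (through TF1, causality passes straight; one stroke at TF1)
b5 |R1  (J1 needs exactly one f-in)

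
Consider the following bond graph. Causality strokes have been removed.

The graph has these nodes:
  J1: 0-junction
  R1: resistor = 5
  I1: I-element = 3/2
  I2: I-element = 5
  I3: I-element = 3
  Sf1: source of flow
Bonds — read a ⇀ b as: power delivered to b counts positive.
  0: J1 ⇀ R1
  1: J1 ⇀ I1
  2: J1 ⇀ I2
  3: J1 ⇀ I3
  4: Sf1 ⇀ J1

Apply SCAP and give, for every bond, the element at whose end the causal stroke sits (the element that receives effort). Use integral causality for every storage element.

β0 stroke→J1
β1 stroke→I1
β2 stroke→I2
β3 stroke→I3
β4 stroke→Sf1

β4 |Sf1  (source Sf1 imposes f)
β1 |I1  (I1 outputs flow p/I1)
β2 |I2  (prefer integral on I2)
β3 |I3  (I3: I, integral causality)
β0 |J1  (J1 needs exactly one e-in)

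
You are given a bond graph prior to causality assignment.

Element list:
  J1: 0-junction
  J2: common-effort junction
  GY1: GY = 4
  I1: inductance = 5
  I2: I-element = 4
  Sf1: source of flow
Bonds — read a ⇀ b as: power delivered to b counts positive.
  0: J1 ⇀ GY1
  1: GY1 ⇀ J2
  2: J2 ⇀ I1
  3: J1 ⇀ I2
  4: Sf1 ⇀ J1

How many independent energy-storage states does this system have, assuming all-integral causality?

#4 stroke at Sf1  (Sf1: flow source, stroke at near end)
#2 stroke at I1  (I1: I, integral causality)
#1 stroke at J2  (J2: last free bond brings effort in)
#0 stroke at J1  (through GY1, causality inverts; strokes same side of GY1)
#3 stroke at I2  (common-e at J1 fixed by 0)

2  (I1, I2 all integral)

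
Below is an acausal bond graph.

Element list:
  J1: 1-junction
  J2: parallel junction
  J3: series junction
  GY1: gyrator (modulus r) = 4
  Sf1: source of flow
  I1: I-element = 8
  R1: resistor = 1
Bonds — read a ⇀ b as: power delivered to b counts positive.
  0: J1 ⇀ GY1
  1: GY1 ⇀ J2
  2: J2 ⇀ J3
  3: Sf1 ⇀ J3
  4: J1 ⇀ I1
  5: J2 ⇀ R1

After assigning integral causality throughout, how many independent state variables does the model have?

bond 3 |Sf1  (Sf1 (Sf) sets flow on bond)
bond 2 |J3  (common-f at J3 fixed by 3)
bond 4 |I1  (I1: I, integral causality)
bond 0 |J1  (1-jn J1 has f-setter on 4)
bond 1 |J2  (through GY1, causality inverts; strokes same side of GY1)
bond 5 |R1  (J2: bond 1 brought effort, rest push out)

1  (I1 all integral)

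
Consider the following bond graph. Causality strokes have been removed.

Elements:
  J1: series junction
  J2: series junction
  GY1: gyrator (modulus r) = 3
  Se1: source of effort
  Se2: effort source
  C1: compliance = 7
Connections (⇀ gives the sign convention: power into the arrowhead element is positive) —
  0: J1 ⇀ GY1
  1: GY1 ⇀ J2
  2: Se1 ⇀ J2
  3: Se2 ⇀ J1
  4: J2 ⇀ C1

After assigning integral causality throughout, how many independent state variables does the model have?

bond 2 stroke at J2  (Se1: effort source, stroke at far end)
bond 3 stroke at J1  (Se2 (Se) sets effort on bond)
bond 0 stroke at GY1  (J1: last free bond brings flow in)
bond 1 stroke at GY1  (GY1: gyrator matches bond 0)
bond 4 stroke at J2  (common-f at J2 fixed by 1)

1  (C1 all integral)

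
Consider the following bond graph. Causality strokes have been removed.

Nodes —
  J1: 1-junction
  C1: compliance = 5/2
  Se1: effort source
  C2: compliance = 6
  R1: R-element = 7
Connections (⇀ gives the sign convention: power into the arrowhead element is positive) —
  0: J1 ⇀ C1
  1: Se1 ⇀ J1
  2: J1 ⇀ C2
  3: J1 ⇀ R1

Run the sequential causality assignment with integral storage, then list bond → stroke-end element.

bond 1 stroke at J1  (Se1: effort source, stroke at far end)
bond 0 stroke at J1  (C1 outputs effort q/C1)
bond 2 stroke at J1  (prefer integral on C2)
bond 3 stroke at R1  (J1 needs exactly one f-in)

b0 stroke→J1
b1 stroke→J1
b2 stroke→J1
b3 stroke→R1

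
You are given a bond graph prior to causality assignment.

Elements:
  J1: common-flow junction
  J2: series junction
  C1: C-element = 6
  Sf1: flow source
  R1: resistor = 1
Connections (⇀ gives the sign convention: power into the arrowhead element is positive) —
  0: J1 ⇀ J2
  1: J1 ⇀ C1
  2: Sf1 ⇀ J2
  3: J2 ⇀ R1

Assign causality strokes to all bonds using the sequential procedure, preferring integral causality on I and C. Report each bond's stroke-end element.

bond 0 stroke at J2
bond 1 stroke at J1
bond 2 stroke at Sf1
bond 3 stroke at J2

bond 2 |Sf1  (source Sf1 imposes f)
bond 0 |J2  (1-jn J2 has f-setter on 2)
bond 3 |J2  (1-jn J2 has f-setter on 2)
bond 1 |J1  (J1 flow already set via bond 0)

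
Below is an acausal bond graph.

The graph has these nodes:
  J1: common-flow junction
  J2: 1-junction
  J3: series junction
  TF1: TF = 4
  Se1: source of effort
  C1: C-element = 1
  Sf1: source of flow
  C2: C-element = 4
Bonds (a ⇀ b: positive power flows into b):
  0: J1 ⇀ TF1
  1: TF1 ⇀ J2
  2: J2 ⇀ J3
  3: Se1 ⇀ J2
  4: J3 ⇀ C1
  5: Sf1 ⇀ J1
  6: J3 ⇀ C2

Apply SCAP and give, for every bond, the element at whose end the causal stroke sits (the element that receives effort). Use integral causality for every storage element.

b3 stroke at J2  (Se1: effort source, stroke at far end)
b5 stroke at Sf1  (Sf1: flow source, stroke at near end)
b0 stroke at J1  (1-jn J1 has f-setter on 5)
b1 stroke at TF1  (through TF1, causality passes straight; one stroke at TF1)
b2 stroke at J2  (1-jn J2 has f-setter on 1)
b4 stroke at J3  (1-jn J3 has f-setter on 2)
b6 stroke at J3  (1-jn J3 has f-setter on 2)

β0 stroke→J1
β1 stroke→TF1
β2 stroke→J2
β3 stroke→J2
β4 stroke→J3
β5 stroke→Sf1
β6 stroke→J3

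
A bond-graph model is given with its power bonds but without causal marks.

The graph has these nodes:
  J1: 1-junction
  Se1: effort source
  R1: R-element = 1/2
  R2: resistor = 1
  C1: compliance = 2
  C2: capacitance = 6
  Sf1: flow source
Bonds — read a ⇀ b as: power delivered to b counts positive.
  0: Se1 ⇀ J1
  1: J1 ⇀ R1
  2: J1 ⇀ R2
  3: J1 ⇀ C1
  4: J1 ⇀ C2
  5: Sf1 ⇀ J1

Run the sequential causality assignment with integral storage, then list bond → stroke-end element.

bond 0 stroke→J1  (Se1 (Se) sets effort on bond)
bond 5 stroke→Sf1  (Sf1: flow source, stroke at near end)
bond 1 stroke→J1  (common-f at J1 fixed by 5)
bond 2 stroke→J1  (1-jn J1 has f-setter on 5)
bond 3 stroke→J1  (J1: bond 5 brought flow, rest push out)
bond 4 stroke→J1  (J1: bond 5 brought flow, rest push out)

b0 →J1
b1 →J1
b2 →J1
b3 →J1
b4 →J1
b5 →Sf1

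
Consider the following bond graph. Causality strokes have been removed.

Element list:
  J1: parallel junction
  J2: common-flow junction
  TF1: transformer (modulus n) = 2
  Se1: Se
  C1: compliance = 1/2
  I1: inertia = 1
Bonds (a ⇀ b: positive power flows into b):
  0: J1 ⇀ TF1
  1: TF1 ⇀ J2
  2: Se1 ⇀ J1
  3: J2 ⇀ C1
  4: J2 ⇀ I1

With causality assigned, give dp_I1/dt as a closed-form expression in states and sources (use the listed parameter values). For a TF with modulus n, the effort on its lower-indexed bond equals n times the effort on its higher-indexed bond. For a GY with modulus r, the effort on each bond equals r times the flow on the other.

#2 stroke→J1  (Se1 (Se) sets effort on bond)
#0 stroke→TF1  (common-e at J1 fixed by 2)
#1 stroke→J2  (through TF1, causality passes straight; one stroke at TF1)
#3 stroke→J2  (prefer integral on C1)
#4 stroke→I1  (J2: last free bond brings flow in)

dp_I1/dt = E_Se1/2 - 2*q_C1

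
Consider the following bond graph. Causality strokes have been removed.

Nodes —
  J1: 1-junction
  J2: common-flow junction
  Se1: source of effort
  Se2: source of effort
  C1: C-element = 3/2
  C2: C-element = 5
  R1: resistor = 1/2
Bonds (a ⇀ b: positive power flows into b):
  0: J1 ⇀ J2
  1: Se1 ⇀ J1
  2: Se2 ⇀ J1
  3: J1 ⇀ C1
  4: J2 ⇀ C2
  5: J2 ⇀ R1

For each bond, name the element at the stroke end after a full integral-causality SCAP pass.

#0 stroke→J2
#1 stroke→J1
#2 stroke→J1
#3 stroke→J1
#4 stroke→J2
#5 stroke→R1

β1 |J1  (Se1 (Se) sets effort on bond)
β2 |J1  (source Se2 imposes e)
β3 |J1  (C1 outputs effort q/C1)
β0 |J2  (closing 1-jn rule on J1)
β4 |J2  (C2 outputs effort q/C2)
β5 |R1  (only one flow-in slot at J2)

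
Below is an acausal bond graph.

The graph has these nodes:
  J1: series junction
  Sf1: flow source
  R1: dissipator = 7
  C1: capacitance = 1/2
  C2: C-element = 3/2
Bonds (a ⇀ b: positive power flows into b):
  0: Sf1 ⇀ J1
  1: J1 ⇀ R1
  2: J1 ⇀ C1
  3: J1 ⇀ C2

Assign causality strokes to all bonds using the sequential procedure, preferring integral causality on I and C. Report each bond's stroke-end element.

#0 →Sf1
#1 →J1
#2 →J1
#3 →J1

β0 stroke at Sf1  (Sf1 fixes flow; stroke at Sf1)
β1 stroke at J1  (common-f at J1 fixed by 0)
β2 stroke at J1  (common-f at J1 fixed by 0)
β3 stroke at J1  (1-jn J1 has f-setter on 0)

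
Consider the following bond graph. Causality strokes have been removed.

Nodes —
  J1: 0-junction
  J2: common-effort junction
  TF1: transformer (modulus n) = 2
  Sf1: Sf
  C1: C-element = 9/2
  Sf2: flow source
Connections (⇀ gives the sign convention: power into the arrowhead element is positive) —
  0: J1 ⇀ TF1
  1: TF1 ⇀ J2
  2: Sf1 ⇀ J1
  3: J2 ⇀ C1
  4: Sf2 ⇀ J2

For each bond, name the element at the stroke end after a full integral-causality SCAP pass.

bond 2 →Sf1  (Sf1 fixes flow; stroke at Sf1)
bond 4 →Sf2  (Sf2 fixes flow; stroke at Sf2)
bond 0 →J1  (only one effort-in slot at J1)
bond 1 →TF1  (through TF1, causality passes straight; one stroke at TF1)
bond 3 →J2  (J2: last free bond brings effort in)

b0 stroke at J1
b1 stroke at TF1
b2 stroke at Sf1
b3 stroke at J2
b4 stroke at Sf2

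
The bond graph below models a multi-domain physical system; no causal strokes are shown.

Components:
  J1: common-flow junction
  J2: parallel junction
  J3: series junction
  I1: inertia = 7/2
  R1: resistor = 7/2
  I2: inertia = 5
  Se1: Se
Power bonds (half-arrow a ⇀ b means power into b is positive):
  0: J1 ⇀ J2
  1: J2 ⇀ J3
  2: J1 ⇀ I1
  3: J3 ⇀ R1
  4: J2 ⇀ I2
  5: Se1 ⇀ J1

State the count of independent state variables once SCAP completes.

2  (I1, I2 all integral)

#5 stroke at J1  (source Se1 imposes e)
#2 stroke at I1  (prefer integral on I1)
#0 stroke at J1  (common-f at J1 fixed by 2)
#4 stroke at I2  (I2 integral (f out))
#1 stroke at J2  (only one effort-in slot at J2)
#3 stroke at J3  (J3: bond 1 brought flow, rest push out)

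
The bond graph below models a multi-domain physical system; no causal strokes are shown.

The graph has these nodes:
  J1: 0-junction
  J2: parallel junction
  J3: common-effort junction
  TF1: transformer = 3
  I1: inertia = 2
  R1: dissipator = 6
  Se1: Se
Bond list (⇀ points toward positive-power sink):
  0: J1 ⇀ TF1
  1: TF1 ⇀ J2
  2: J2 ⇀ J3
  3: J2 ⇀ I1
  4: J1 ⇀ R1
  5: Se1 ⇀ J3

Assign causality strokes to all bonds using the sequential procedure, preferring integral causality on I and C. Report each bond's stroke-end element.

β0 |J1
β1 |TF1
β2 |J2
β3 |I1
β4 |R1
β5 |J3

bond 5 stroke→J3  (Se1 fixes effort; stroke away)
bond 2 stroke→J2  (J3 effort already set via bond 5)
bond 1 stroke→TF1  (common-e at J2 fixed by 2)
bond 3 stroke→I1  (J2: bond 2 brought effort, rest push out)
bond 0 stroke→J1  (TF1 one-in-one-out from 1)
bond 4 stroke→R1  (common-e at J1 fixed by 0)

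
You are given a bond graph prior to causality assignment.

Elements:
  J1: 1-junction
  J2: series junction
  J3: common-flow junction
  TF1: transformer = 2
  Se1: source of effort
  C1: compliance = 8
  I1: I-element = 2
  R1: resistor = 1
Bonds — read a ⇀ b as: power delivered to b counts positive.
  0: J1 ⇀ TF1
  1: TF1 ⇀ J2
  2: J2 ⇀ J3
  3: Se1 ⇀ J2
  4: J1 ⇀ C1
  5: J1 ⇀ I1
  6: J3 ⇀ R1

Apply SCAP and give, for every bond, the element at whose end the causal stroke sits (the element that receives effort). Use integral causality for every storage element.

#0 →J1
#1 →TF1
#2 →J2
#3 →J2
#4 →J1
#5 →I1
#6 →J3

bond 3 stroke→J2  (Se1: effort source, stroke at far end)
bond 4 stroke→J1  (C1: C, integral causality)
bond 5 stroke→I1  (I1 integral (f out))
bond 0 stroke→J1  (1-jn J1 has f-setter on 5)
bond 1 stroke→TF1  (through TF1, causality passes straight; one stroke at TF1)
bond 2 stroke→J2  (1-jn J2 has f-setter on 1)
bond 6 stroke→J3  (1-jn J3 has f-setter on 2)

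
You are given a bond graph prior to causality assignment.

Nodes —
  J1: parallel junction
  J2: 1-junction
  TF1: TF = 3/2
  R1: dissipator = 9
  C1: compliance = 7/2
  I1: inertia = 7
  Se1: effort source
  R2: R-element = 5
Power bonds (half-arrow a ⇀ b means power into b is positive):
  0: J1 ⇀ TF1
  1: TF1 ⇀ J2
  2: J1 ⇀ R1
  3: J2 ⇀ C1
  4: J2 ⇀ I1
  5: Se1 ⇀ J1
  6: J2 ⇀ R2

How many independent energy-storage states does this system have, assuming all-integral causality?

2  (C1, I1 all integral)

#5 →J1  (Se1 fixes effort; stroke away)
#0 →TF1  (J1: bond 5 brought effort, rest push out)
#2 →R1  (common-e at J1 fixed by 5)
#1 →J2  (TF TF1: opposite of bond 0)
#3 →J2  (C1 integral (e out))
#4 →I1  (I1 integral (f out))
#6 →J2  (common-f at J2 fixed by 4)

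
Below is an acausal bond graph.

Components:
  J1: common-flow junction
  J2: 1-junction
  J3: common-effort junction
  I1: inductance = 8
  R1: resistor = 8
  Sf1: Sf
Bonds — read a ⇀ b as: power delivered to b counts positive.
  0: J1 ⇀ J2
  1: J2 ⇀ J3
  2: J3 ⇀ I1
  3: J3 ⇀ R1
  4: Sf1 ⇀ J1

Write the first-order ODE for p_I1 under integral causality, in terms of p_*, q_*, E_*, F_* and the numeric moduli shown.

bond 4 →Sf1  (Sf1 fixes flow; stroke at Sf1)
bond 0 →J1  (J1 flow already set via bond 4)
bond 1 →J2  (common-f at J2 fixed by 0)
bond 2 →I1  (I1: I, integral causality)
bond 3 →J3  (only one effort-in slot at J3)

dp_I1/dt = 8*F_Sf1 - p_I1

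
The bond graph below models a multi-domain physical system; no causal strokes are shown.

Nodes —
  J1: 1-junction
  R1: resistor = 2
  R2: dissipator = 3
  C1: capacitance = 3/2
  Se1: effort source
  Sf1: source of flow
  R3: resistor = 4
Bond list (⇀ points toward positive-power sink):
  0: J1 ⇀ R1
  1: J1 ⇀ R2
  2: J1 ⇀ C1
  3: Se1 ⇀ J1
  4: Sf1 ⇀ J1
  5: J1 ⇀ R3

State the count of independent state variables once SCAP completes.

1  (C1 all integral)

β3 →J1  (Se1 (Se) sets effort on bond)
β4 →Sf1  (Sf1 fixes flow; stroke at Sf1)
β0 →J1  (common-f at J1 fixed by 4)
β1 →J1  (J1: bond 4 brought flow, rest push out)
β2 →J1  (J1: bond 4 brought flow, rest push out)
β5 →J1  (common-f at J1 fixed by 4)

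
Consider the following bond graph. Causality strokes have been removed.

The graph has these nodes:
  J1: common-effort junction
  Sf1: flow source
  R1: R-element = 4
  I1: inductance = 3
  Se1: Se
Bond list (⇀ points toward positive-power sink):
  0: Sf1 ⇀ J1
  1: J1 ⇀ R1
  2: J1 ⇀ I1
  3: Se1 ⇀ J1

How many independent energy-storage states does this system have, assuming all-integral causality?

1  (I1 all integral)

bond 0 stroke→Sf1  (Sf1 (Sf) sets flow on bond)
bond 3 stroke→J1  (Se1: effort source, stroke at far end)
bond 1 stroke→R1  (common-e at J1 fixed by 3)
bond 2 stroke→I1  (common-e at J1 fixed by 3)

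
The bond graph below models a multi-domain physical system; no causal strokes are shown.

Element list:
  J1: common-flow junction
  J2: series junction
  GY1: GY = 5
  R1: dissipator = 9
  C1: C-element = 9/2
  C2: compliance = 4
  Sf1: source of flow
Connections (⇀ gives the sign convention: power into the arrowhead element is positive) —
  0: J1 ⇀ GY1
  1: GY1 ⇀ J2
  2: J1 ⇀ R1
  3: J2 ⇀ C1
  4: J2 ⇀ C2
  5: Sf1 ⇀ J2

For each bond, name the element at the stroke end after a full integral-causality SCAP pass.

β5 stroke at Sf1  (Sf1 (Sf) sets flow on bond)
β1 stroke at J2  (J2 flow already set via bond 5)
β3 stroke at J2  (J2 flow already set via bond 5)
β4 stroke at J2  (1-jn J2 has f-setter on 5)
β0 stroke at J1  (GY1 both-in/both-out from 1)
β2 stroke at R1  (only one flow-in slot at J1)

bond 0 |J1
bond 1 |J2
bond 2 |R1
bond 3 |J2
bond 4 |J2
bond 5 |Sf1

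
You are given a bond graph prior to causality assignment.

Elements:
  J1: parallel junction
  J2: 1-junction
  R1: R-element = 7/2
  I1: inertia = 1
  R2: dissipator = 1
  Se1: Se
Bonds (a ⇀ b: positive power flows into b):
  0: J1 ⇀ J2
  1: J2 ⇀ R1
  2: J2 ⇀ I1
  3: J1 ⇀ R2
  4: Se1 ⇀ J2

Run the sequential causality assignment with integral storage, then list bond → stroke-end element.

#4 stroke at J2  (source Se1 imposes e)
#2 stroke at I1  (I1 outputs flow p/I1)
#0 stroke at J2  (J2: bond 2 brought flow, rest push out)
#1 stroke at J2  (J2: bond 2 brought flow, rest push out)
#3 stroke at J1  (J1: last free bond brings effort in)

bond 0 |J2
bond 1 |J2
bond 2 |I1
bond 3 |J1
bond 4 |J2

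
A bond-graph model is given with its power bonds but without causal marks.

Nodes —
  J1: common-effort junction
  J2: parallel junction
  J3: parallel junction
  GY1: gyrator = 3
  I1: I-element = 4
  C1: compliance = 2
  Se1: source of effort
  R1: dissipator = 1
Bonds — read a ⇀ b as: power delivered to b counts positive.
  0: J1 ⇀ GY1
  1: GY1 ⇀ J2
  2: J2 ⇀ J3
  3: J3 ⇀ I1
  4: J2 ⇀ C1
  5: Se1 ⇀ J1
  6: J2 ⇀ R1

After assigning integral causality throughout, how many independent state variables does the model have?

b5 stroke→J1  (Se1 (Se) sets effort on bond)
b0 stroke→GY1  (J1: bond 5 brought effort, rest push out)
b1 stroke→GY1  (GY1: gyrator matches bond 0)
b3 stroke→I1  (I1: I, integral causality)
b2 stroke→J3  (J3: last free bond brings effort in)
b4 stroke→J2  (C1: C, integral causality)
b6 stroke→R1  (J2 effort already set via bond 4)

2  (C1, I1 all integral)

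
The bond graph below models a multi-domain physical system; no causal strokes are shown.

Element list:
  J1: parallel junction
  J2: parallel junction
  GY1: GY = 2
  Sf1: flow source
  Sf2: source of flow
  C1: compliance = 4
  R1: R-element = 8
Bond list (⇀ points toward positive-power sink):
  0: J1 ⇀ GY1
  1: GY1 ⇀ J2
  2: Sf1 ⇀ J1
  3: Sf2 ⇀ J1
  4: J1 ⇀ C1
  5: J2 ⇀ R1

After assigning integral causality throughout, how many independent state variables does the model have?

1  (C1 all integral)

β2 stroke at Sf1  (Sf1: flow source, stroke at near end)
β3 stroke at Sf2  (Sf2: flow source, stroke at near end)
β4 stroke at J1  (prefer integral on C1)
β0 stroke at GY1  (J1: bond 4 brought effort, rest push out)
β1 stroke at GY1  (through GY1, causality inverts; strokes same side of GY1)
β5 stroke at J2  (only one effort-in slot at J2)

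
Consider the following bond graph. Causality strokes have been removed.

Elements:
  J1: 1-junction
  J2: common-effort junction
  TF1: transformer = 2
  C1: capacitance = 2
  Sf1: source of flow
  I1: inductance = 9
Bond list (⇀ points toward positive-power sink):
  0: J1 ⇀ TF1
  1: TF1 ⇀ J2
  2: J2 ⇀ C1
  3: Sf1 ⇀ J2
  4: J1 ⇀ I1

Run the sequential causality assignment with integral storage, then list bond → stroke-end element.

β0 |J1
β1 |TF1
β2 |J2
β3 |Sf1
β4 |I1

b3 →Sf1  (Sf1 (Sf) sets flow on bond)
b2 →J2  (C1 outputs effort q/C1)
b1 →TF1  (J2 effort already set via bond 2)
b0 →J1  (TF1: transformer flips bond 1)
b4 →I1  (only one flow-in slot at J1)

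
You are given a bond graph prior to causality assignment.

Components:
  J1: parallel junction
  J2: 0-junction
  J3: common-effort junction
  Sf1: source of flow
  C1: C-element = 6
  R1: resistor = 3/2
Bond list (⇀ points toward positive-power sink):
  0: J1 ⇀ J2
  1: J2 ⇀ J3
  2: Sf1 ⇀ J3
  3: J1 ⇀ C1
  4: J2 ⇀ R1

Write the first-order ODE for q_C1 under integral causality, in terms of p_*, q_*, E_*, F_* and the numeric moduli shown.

dq_C1/dt = F_Sf1 - q_C1/9

β2 stroke→Sf1  (Sf1: flow source, stroke at near end)
β1 stroke→J3  (J3 needs exactly one e-in)
β3 stroke→J1  (C1 integral (e out))
β0 stroke→J2  (common-e at J1 fixed by 3)
β4 stroke→R1  (J2 effort already set via bond 0)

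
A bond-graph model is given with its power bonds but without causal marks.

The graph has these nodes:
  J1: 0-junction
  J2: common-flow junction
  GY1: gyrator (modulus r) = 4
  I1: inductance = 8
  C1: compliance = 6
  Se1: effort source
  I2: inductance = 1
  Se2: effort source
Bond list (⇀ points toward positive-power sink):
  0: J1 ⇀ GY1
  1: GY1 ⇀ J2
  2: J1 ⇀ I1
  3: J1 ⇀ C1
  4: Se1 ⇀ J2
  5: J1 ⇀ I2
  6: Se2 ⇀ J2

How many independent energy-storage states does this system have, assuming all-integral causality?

bond 4 stroke→J2  (Se1 fixes effort; stroke away)
bond 6 stroke→J2  (Se2 (Se) sets effort on bond)
bond 1 stroke→GY1  (J2 needs exactly one f-in)
bond 0 stroke→GY1  (GY GY1: same side as bond 1)
bond 2 stroke→I1  (prefer integral on I1)
bond 3 stroke→J1  (prefer integral on C1)
bond 5 stroke→I2  (0-jn J1 has e-setter on 3)

3  (C1, I1, I2 all integral)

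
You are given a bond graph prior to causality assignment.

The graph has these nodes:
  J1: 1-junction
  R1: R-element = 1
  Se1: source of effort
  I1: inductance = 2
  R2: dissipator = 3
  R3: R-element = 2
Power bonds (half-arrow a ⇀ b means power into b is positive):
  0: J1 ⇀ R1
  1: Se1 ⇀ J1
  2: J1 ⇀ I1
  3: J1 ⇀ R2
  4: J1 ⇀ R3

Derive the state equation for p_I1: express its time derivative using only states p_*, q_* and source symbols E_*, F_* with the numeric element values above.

dp_I1/dt = E_Se1 - 3*p_I1

bond 1 |J1  (Se1: effort source, stroke at far end)
bond 2 |I1  (I1: I, integral causality)
bond 0 |J1  (J1: bond 2 brought flow, rest push out)
bond 3 |J1  (J1: bond 2 brought flow, rest push out)
bond 4 |J1  (1-jn J1 has f-setter on 2)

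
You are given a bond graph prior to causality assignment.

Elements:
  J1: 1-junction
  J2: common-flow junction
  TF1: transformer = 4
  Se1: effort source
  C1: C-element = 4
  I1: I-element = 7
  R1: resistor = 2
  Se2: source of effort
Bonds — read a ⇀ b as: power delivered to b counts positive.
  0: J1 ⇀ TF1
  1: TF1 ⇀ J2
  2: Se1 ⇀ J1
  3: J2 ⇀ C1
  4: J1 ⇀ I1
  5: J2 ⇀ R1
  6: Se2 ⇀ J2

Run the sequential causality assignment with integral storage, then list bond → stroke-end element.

b2 stroke at J1  (source Se1 imposes e)
b6 stroke at J2  (Se2 fixes effort; stroke away)
b3 stroke at J2  (C1 outputs effort q/C1)
b4 stroke at I1  (prefer integral on I1)
b0 stroke at J1  (J1 flow already set via bond 4)
b1 stroke at TF1  (through TF1, causality passes straight; one stroke at TF1)
b5 stroke at J2  (1-jn J2 has f-setter on 1)

bond 0 →J1
bond 1 →TF1
bond 2 →J1
bond 3 →J2
bond 4 →I1
bond 5 →J2
bond 6 →J2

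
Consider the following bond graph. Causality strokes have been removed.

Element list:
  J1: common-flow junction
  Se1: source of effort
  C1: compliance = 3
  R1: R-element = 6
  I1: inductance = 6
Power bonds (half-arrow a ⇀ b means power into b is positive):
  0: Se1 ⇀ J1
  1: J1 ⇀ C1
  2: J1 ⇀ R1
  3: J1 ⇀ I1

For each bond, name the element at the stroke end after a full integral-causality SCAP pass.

#0 →J1
#1 →J1
#2 →J1
#3 →I1

bond 0 →J1  (Se1: effort source, stroke at far end)
bond 1 →J1  (C1 integral (e out))
bond 3 →I1  (prefer integral on I1)
bond 2 →J1  (J1 flow already set via bond 3)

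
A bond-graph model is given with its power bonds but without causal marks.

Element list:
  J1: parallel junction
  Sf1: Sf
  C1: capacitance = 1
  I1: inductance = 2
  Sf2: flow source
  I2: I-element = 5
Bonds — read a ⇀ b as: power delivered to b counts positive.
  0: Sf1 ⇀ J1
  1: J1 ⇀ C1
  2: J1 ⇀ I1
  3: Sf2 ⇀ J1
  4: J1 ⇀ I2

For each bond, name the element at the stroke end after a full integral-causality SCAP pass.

β0 stroke at Sf1  (Sf1: flow source, stroke at near end)
β3 stroke at Sf2  (Sf2 (Sf) sets flow on bond)
β1 stroke at J1  (prefer integral on C1)
β2 stroke at I1  (0-jn J1 has e-setter on 1)
β4 stroke at I2  (J1: bond 1 brought effort, rest push out)

#0 stroke at Sf1
#1 stroke at J1
#2 stroke at I1
#3 stroke at Sf2
#4 stroke at I2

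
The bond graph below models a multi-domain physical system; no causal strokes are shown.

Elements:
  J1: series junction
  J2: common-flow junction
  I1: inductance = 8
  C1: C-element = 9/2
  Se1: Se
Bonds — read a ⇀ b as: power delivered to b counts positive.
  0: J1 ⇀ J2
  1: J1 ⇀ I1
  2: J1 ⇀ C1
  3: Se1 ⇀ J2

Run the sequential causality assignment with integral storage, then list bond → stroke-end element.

β0 stroke→J1
β1 stroke→I1
β2 stroke→J1
β3 stroke→J2

#3 stroke→J2  (Se1: effort source, stroke at far end)
#0 stroke→J1  (closing 1-jn rule on J2)
#1 stroke→I1  (prefer integral on I1)
#2 stroke→J1  (common-f at J1 fixed by 1)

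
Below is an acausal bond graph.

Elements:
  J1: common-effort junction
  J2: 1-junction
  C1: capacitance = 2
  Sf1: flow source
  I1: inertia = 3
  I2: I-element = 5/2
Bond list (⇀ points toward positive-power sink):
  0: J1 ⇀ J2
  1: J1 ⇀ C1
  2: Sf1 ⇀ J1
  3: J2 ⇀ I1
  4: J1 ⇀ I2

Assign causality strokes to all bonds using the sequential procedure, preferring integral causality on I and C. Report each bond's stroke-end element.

bond 2 stroke at Sf1  (Sf1 fixes flow; stroke at Sf1)
bond 1 stroke at J1  (C1 integral (e out))
bond 0 stroke at J2  (J1: bond 1 brought effort, rest push out)
bond 4 stroke at I2  (J1 effort already set via bond 1)
bond 3 stroke at I1  (only one flow-in slot at J2)

b0 →J2
b1 →J1
b2 →Sf1
b3 →I1
b4 →I2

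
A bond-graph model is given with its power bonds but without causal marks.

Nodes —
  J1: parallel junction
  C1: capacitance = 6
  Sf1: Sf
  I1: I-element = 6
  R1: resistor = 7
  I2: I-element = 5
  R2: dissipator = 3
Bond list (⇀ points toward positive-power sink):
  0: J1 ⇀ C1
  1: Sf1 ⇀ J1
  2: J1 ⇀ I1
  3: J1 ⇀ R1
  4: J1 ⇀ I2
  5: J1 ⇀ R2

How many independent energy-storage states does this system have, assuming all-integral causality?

b1 stroke→Sf1  (source Sf1 imposes f)
b0 stroke→J1  (C1: C, integral causality)
b2 stroke→I1  (0-jn J1 has e-setter on 0)
b3 stroke→R1  (0-jn J1 has e-setter on 0)
b4 stroke→I2  (J1 effort already set via bond 0)
b5 stroke→R2  (J1: bond 0 brought effort, rest push out)

3  (C1, I1, I2 all integral)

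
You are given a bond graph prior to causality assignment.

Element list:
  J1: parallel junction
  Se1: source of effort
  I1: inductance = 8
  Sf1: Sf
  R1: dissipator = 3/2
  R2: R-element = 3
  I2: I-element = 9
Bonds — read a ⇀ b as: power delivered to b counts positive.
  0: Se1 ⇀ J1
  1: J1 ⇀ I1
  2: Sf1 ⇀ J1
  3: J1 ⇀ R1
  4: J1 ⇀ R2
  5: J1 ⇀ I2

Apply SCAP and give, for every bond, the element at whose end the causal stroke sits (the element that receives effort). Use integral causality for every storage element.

b0 stroke at J1
b1 stroke at I1
b2 stroke at Sf1
b3 stroke at R1
b4 stroke at R2
b5 stroke at I2

β0 stroke→J1  (Se1 (Se) sets effort on bond)
β2 stroke→Sf1  (source Sf1 imposes f)
β1 stroke→I1  (J1: bond 0 brought effort, rest push out)
β3 stroke→R1  (J1 effort already set via bond 0)
β4 stroke→R2  (J1: bond 0 brought effort, rest push out)
β5 stroke→I2  (J1: bond 0 brought effort, rest push out)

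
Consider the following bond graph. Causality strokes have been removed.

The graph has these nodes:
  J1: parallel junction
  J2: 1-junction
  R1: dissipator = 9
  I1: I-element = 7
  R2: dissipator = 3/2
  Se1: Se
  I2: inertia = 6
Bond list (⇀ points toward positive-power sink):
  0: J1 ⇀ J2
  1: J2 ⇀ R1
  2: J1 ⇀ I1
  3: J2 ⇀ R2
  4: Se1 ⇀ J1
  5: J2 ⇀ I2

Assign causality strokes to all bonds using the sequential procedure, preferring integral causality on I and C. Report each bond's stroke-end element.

b0 |J2
b1 |J2
b2 |I1
b3 |J2
b4 |J1
b5 |I2

bond 4 stroke→J1  (source Se1 imposes e)
bond 0 stroke→J2  (J1: bond 4 brought effort, rest push out)
bond 2 stroke→I1  (common-e at J1 fixed by 4)
bond 5 stroke→I2  (I2 integral (f out))
bond 1 stroke→J2  (common-f at J2 fixed by 5)
bond 3 stroke→J2  (J2: bond 5 brought flow, rest push out)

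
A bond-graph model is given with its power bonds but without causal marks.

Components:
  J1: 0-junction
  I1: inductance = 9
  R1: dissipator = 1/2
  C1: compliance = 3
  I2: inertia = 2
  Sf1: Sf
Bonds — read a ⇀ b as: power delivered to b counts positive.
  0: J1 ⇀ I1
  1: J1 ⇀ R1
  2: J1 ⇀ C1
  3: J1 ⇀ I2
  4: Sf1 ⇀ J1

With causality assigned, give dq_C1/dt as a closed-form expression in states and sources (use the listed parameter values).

dq_C1/dt = F_Sf1 - p_I1/9 - p_I2/2 - 2*q_C1/3

b4 stroke→Sf1  (Sf1 fixes flow; stroke at Sf1)
b0 stroke→I1  (I1 outputs flow p/I1)
b2 stroke→J1  (C1 integral (e out))
b1 stroke→R1  (common-e at J1 fixed by 2)
b3 stroke→I2  (J1 effort already set via bond 2)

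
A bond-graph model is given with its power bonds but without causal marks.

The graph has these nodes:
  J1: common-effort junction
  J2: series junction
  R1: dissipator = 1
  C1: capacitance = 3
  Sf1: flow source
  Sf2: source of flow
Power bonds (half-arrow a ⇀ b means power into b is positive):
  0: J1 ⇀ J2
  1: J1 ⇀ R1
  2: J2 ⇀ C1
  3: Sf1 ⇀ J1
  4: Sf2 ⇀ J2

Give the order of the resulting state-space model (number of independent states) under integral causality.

b3 stroke→Sf1  (Sf1: flow source, stroke at near end)
b4 stroke→Sf2  (Sf2 (Sf) sets flow on bond)
b0 stroke→J2  (J2 flow already set via bond 4)
b2 stroke→J2  (J2: bond 4 brought flow, rest push out)
b1 stroke→J1  (only one effort-in slot at J1)

1  (C1 all integral)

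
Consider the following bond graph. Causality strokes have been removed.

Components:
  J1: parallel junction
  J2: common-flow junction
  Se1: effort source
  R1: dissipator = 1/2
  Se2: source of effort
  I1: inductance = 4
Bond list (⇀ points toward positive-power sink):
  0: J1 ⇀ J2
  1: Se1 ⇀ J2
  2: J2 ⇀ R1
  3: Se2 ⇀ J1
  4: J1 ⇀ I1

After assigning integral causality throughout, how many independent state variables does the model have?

1  (I1 all integral)

b1 stroke→J2  (Se1 fixes effort; stroke away)
b3 stroke→J1  (Se2 fixes effort; stroke away)
b0 stroke→J2  (common-e at J1 fixed by 3)
b4 stroke→I1  (J1: bond 3 brought effort, rest push out)
b2 stroke→R1  (closing 1-jn rule on J2)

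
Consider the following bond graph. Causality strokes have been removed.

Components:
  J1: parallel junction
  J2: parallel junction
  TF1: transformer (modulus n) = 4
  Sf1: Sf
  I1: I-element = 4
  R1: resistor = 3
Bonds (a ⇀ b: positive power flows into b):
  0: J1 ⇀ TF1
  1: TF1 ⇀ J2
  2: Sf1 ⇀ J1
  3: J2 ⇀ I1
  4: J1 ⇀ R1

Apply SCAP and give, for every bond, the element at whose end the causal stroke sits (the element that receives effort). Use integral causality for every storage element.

bond 0 →TF1
bond 1 →J2
bond 2 →Sf1
bond 3 →I1
bond 4 →J1

b2 →Sf1  (Sf1: flow source, stroke at near end)
b3 →I1  (I1 outputs flow p/I1)
b1 →J2  (J2: last free bond brings effort in)
b0 →TF1  (TF1 one-in-one-out from 1)
b4 →J1  (only one effort-in slot at J1)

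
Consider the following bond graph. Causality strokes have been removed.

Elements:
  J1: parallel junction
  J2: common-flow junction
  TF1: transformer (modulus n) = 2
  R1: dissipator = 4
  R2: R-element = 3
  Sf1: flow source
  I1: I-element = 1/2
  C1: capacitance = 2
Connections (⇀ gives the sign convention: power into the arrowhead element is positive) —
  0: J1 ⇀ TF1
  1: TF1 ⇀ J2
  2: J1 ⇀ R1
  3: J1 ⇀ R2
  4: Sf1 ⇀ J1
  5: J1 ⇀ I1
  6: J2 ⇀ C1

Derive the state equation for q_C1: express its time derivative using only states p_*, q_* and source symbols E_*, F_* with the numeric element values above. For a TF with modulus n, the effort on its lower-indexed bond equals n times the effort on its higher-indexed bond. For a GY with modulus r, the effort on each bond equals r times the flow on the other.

b4 →Sf1  (Sf1 fixes flow; stroke at Sf1)
b5 →I1  (I1 outputs flow p/I1)
b6 →J2  (C1: C, integral causality)
b1 →TF1  (J2: last free bond brings flow in)
b0 →J1  (TF TF1: opposite of bond 1)
b2 →R1  (J1: bond 0 brought effort, rest push out)
b3 →R2  (J1: bond 0 brought effort, rest push out)

dq_C1/dt = 2*F_Sf1 - 4*p_I1 - 7*q_C1/6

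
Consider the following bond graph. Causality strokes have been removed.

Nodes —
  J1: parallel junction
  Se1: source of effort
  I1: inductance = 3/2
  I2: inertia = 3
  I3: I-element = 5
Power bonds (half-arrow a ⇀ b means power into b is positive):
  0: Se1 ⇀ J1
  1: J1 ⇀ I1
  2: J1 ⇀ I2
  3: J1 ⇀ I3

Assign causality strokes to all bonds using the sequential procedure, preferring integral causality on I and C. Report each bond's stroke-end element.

bond 0 stroke at J1
bond 1 stroke at I1
bond 2 stroke at I2
bond 3 stroke at I3

bond 0 |J1  (Se1: effort source, stroke at far end)
bond 1 |I1  (common-e at J1 fixed by 0)
bond 2 |I2  (J1 effort already set via bond 0)
bond 3 |I3  (J1: bond 0 brought effort, rest push out)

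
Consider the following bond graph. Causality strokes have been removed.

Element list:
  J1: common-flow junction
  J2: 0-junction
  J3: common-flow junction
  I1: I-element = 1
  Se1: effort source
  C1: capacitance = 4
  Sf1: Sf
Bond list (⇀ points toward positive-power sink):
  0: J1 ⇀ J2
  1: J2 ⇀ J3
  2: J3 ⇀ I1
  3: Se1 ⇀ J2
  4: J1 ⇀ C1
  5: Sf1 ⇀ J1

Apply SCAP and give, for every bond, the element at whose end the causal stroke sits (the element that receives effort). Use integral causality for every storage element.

#3 →J2  (Se1 (Se) sets effort on bond)
#5 →Sf1  (source Sf1 imposes f)
#0 →J1  (common-f at J1 fixed by 5)
#4 →J1  (J1: bond 5 brought flow, rest push out)
#1 →J3  (J2 effort already set via bond 3)
#2 →I1  (closing 1-jn rule on J3)

b0 |J1
b1 |J3
b2 |I1
b3 |J2
b4 |J1
b5 |Sf1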